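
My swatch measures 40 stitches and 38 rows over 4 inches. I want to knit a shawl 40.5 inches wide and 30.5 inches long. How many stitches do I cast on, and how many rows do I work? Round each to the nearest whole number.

Stitch gauge = 40/4 = 10 sts/in; 40.5 × 10 = 405.00 → 405 sts.
Row gauge = 38/4 = 9.5 rows/in; 30.5 × 9.5 = 289.75 → 290 rows.

Cast on 405 stitches and work 290 rows.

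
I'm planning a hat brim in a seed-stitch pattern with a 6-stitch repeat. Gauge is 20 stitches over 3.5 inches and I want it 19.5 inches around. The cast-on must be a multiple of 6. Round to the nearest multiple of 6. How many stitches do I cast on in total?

20 / 3.5 = 5.714 sts per inch.
19.5 × 5.714 = 111.43 sts.
Nearest multiple of 6: 114.

Cast on 114 stitches.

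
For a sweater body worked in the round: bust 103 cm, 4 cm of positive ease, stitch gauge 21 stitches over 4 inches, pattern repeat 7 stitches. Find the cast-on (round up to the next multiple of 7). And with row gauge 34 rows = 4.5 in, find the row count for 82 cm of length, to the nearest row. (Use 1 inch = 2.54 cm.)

Finished = 103 + 4 = 107 cm.
107 cm × 1/2.54 = 42.13 inches.
21/4 = 5.25 sts per in; 42.13 × 5.25 = 221.16 sts.
Next multiple of 7 → 224.
82 cm = 32.28 inches; × 7.556 = 243.92 → 244 rows.

Cast on 224 stitches; work 244 rows.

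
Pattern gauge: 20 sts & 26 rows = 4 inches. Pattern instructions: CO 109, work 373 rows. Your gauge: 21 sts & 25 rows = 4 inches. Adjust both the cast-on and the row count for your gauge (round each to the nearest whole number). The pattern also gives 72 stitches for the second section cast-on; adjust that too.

Stitches: 109 × 21/20 = 114.45 → 114.
Rows: 373 × 25/26 = 358.65 → 359.
second section cast-on: 72 × 21/20 = 75.60 → 76.

Cast on 114 stitches; work 359 rows; second section cast-on 76 stitches.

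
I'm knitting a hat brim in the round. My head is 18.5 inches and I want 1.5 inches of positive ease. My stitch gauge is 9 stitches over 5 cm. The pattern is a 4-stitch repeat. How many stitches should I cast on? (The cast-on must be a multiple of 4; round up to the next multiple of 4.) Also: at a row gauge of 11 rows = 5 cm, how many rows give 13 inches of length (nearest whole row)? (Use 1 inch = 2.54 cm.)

Cast on 92 stitches; work 73 rows.

Finished = 18.5 + 1.5 = 20 inches.
20 inches × 2.54 = 50.80 cm.
9/5 = 1.8 sts per cm; 50.80 × 1.8 = 91.44 sts.
Next multiple of 4 → 92.
13 inches = 33.02 cm; × 2.2 = 72.64 → 73 rows.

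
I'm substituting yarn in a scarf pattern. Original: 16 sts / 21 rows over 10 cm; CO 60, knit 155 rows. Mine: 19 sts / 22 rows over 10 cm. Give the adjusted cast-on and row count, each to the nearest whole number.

Stitches: 60 × 19/16 = 71.25 → 71.
Rows: 155 × 22/21 = 162.38 → 162.

Cast on 71 stitches; work 162 rows.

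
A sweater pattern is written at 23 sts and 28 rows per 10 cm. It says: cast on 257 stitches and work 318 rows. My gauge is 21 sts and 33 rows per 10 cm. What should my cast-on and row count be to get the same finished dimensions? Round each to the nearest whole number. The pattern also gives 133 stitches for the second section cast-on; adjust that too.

Stitches: 257 × 21/23 = 234.65 → 235.
Rows: 318 × 33/28 = 374.79 → 375.
second section cast-on: 133 × 21/23 = 121.43 → 121.

Cast on 235 stitches; work 375 rows; second section cast-on 121 stitches.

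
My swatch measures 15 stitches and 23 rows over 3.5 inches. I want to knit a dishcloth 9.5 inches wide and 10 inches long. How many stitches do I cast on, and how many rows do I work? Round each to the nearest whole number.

Stitch gauge = 15/3.5 = 4.286 sts/in; 9.5 × 4.286 = 40.71 → 41 sts.
Row gauge = 23/3.5 = 6.571 rows/in; 10 × 6.571 = 65.71 → 66 rows.

Cast on 41 stitches and work 66 rows.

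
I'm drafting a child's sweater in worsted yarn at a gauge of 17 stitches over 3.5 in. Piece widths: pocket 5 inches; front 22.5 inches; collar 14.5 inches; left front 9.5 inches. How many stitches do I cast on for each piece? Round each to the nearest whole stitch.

Rate = 17/3.5 = 4.857 sts per in.
pocket: 5 × 4.857 = 24.29 → 24.
front: 22.5 × 4.857 = 109.29 → 109.
collar: 14.5 × 4.857 = 70.43 → 70.
left front: 9.5 × 4.857 = 46.14 → 46.

pocket 24; front 109; collar 70; left front 46.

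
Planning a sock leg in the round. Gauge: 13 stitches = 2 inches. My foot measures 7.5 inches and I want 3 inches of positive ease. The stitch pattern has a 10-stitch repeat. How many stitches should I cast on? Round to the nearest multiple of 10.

CO 70 sts.

Finished = 7.5 + 3 = 10.5 inches.
13 / 2 = 6.5 sts/in.
10.5 × 6.5 = 68.25 sts.
Nearest multiple of 10: 70.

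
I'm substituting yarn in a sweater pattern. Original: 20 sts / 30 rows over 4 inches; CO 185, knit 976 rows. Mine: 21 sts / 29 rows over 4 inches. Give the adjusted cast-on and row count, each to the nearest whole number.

Stitches: 185 × 21/20 = 194.25 → 194.
Rows: 976 × 29/30 = 943.47 → 943.

Cast on 194 stitches; work 943 rows.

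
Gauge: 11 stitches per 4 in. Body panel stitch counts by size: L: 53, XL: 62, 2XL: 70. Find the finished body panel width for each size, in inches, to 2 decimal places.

11/4 = 2.75 sts per in.
L: 53 / 2.75 = 19.273 → 19.27 in.
XL: 62 / 2.75 = 22.545 → 22.55 in.
2XL: 70 / 2.75 = 25.455 → 25.45 in.

L 19.27 inches; XL 22.55 inches; 2XL 25.45 inches.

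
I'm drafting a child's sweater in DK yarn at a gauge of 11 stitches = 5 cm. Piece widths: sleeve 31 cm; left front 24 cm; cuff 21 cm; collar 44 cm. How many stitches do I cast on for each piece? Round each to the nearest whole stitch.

Rate = 11/5 = 2.2 sts per cm.
sleeve: 31 × 2.2 = 68.20 → 68.
left front: 24 × 2.2 = 52.80 → 53.
cuff: 21 × 2.2 = 46.20 → 46.
collar: 44 × 2.2 = 96.80 → 97.

sleeve 68; left front 53; cuff 46; collar 97.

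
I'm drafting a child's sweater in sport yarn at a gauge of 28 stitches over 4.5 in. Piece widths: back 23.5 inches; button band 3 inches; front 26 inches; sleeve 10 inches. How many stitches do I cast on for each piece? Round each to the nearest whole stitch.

back 146; button band 19; front 162; sleeve 62.

Rate = 28/4.5 = 6.222 sts per in.
back: 23.5 × 6.222 = 146.22 → 146.
button band: 3 × 6.222 = 18.67 → 19.
front: 26 × 6.222 = 161.78 → 162.
sleeve: 10 × 6.222 = 62.22 → 62.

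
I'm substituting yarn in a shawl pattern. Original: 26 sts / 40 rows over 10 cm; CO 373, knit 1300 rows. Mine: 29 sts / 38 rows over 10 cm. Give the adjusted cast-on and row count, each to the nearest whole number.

Stitches: 373 × 29/26 = 416.04 → 416.
Rows: 1300 × 38/40 = 1235.00 → 1235.

Cast on 416 stitches; work 1235 rows.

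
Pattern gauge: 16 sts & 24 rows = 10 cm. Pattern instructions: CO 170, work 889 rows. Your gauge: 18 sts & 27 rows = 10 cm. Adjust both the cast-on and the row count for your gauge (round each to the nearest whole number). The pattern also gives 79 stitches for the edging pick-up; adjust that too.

Stitches: 170 × 18/16 = 191.25 → 191.
Rows: 889 × 27/24 = 1000.12 → 1000.
edging pick-up: 79 × 18/16 = 88.88 → 89.

Cast on 191 stitches; work 1000 rows; edging pick-up 89 stitches.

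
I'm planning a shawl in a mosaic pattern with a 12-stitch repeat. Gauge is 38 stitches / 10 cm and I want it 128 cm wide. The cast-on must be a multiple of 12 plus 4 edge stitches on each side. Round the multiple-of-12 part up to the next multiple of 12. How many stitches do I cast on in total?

CO 488 sts.

38 / 10 = 3.8 sts per cm.
128 × 3.8 = 486.40 sts.
Less 8 edge sts → 478.40 for the repeat.
Next multiple of 12: 480.
Add back 8 edge sts → 488.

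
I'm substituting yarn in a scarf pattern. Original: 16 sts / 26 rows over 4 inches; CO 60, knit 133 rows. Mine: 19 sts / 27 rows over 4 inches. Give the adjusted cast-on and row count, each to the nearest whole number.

Cast on 71 stitches; work 138 rows.

Stitches: 60 × 19/16 = 71.25 → 71.
Rows: 133 × 27/26 = 138.12 → 138.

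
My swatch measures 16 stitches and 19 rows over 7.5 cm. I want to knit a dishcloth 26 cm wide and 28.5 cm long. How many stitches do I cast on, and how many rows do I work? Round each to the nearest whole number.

Cast on 55 stitches and work 72 rows.

Stitch gauge = 16/7.5 = 2.133 sts/cm; 26 × 2.133 = 55.47 → 55 sts.
Row gauge = 19/7.5 = 2.533 rows/cm; 28.5 × 2.533 = 72.20 → 72 rows.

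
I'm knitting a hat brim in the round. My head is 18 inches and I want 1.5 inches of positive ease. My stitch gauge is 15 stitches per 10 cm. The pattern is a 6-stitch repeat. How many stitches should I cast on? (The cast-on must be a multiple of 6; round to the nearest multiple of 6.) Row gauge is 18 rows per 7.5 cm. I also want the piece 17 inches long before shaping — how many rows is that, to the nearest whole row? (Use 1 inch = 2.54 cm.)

Finished = 18 + 1.5 = 19.5 inches.
19.5 inches × 2.54 = 49.53 cm.
15/10 = 1.5 sts per cm; 49.53 × 1.5 = 74.30 sts.
Nearest multiple of 6 → 72.
17 inches = 43.18 cm; × 2.4 = 103.63 → 104 rows.

Cast on 72 stitches; work 104 rows.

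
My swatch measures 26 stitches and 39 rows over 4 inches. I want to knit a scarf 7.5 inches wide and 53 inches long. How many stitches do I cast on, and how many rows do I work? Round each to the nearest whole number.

Stitch gauge = 26/4 = 6.5 sts/in; 7.5 × 6.5 = 48.75 → 49 sts.
Row gauge = 39/4 = 9.75 rows/in; 53 × 9.75 = 516.75 → 517 rows.

Cast on 49 stitches and work 517 rows.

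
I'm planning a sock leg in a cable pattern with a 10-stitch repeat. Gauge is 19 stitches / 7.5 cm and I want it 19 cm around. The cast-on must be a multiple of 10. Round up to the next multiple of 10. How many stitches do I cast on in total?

19 / 7.5 = 2.533 sts per cm.
19 × 2.533 = 48.13 sts.
Next multiple of 10: 50.

Cast on 50 stitches.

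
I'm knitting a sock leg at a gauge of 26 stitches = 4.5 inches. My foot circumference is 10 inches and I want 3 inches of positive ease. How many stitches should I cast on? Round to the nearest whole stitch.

Cast on 75 stitches.

Finished = 10 + 3 = 13 in.
26 / 4.5 = 5.778 sts per inch.
13.00 × 5.778 = 75.11 sts.
→ 75 sts.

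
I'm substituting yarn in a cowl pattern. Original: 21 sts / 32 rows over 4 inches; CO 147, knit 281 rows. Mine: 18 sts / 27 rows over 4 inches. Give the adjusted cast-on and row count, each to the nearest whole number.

Cast on 126 stitches; work 237 rows.

Stitches: 147 × 18/21 = 126.00 → 126.
Rows: 281 × 27/32 = 237.09 → 237.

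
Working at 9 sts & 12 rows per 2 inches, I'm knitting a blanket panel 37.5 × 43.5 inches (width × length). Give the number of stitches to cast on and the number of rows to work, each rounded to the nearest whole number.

Cast on 169 stitches and work 261 rows.

Stitch gauge = 9/2 = 4.5 sts/in; 37.5 × 4.5 = 168.75 → 169 sts.
Row gauge = 12/2 = 6 rows/in; 43.5 × 6 = 261.00 → 261 rows.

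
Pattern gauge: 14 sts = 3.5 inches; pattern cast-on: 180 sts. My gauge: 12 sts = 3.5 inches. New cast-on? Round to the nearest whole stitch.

154 stitches.

Scale factor = 12 / 14 = 0.857.
180 × 12 / 14 = 154.29 sts.
→ 154 sts.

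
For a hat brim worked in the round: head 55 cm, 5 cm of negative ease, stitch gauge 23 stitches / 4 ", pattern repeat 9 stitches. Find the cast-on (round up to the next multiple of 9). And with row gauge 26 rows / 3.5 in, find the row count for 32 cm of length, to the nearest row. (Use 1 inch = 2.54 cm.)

Cast on 117 stitches; work 94 rows.

Finished = 55 − 5 = 50 cm.
50 cm × 1/2.54 = 19.69 inches.
23/4 = 5.75 sts per in; 19.69 × 5.75 = 113.19 sts.
Next multiple of 9 → 117.
32 cm = 12.60 inches; × 7.429 = 93.59 → 94 rows.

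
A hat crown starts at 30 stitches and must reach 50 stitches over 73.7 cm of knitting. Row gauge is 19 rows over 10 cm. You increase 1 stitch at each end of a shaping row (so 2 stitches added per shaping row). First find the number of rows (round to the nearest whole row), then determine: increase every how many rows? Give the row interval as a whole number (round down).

Increase every 14th row.

Rows = 73.7 × 1.9 = 140.0 → 140 rows.
Stitches to add: 20 → 10 shaping rows (at 2 st each).
140 / 10 = 14.00 → every 14 rows.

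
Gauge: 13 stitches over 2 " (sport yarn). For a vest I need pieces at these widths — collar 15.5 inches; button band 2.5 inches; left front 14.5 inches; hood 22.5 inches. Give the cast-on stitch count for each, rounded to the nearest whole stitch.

Rate = 13/2 = 6.5 sts per in.
collar: 15.5 × 6.5 = 100.75 → 101.
button band: 2.5 × 6.5 = 16.25 → 16.
left front: 14.5 × 6.5 = 94.25 → 94.
hood: 22.5 × 6.5 = 146.25 → 146.

collar 101; button band 16; left front 94; hood 146.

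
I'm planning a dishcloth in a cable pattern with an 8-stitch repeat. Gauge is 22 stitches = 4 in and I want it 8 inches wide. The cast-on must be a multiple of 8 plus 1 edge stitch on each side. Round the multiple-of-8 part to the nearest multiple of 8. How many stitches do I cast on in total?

22 / 4 = 5.5 sts per inch.
8 × 5.5 = 44.00 sts.
Less 2 edge sts → 42.00 for the repeat.
Nearest multiple of 8: 40.
Add back 2 edge sts → 42.

Cast on 42 stitches.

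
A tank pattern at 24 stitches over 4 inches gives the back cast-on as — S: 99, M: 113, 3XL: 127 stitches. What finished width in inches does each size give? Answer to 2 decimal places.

S 16.50 inches; M 18.83 inches; 3XL 21.17 inches.

24/4 = 6 sts per in.
S: 99 / 6 = 16.500 → 16.50 in.
M: 113 / 6 = 18.833 → 18.83 in.
3XL: 127 / 6 = 21.167 → 21.17 in.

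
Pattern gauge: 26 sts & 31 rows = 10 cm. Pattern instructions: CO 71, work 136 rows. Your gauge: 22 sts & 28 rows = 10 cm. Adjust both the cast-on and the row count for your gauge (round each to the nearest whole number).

Cast on 60 stitches; work 123 rows.

Stitches: 71 × 22/26 = 60.08 → 60.
Rows: 136 × 28/31 = 122.84 → 123.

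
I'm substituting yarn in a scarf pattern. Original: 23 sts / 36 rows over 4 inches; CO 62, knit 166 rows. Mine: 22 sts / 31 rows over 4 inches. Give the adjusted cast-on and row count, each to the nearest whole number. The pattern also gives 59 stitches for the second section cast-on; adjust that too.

Stitches: 62 × 22/23 = 59.30 → 59.
Rows: 166 × 31/36 = 142.94 → 143.
second section cast-on: 59 × 22/23 = 56.43 → 56.

Cast on 59 stitches; work 143 rows; second section cast-on 56 stitches.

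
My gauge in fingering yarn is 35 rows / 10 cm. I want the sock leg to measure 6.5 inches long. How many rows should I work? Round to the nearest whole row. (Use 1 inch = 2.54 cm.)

Work 58 rows.

6.5 in = 16.51 cm.
35 rows / 10 cm = 3.5 rows per cm.
16.51 × 3.5 = 57.78 rows.
Round to nearest → 58.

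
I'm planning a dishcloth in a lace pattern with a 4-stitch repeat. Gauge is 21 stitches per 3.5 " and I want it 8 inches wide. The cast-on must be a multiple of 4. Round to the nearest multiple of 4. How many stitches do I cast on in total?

21 / 3.5 = 6 sts per inch.
8 × 6 = 48.00 sts.
Nearest multiple of 4: 48.

CO 48 sts.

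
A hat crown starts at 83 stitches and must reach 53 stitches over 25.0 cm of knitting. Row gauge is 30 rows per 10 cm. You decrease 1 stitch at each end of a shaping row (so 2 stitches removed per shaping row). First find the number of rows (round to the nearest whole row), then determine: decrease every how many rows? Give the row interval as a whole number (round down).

Decrease every 5th row.

Rows = 25.0 × 3 = 75.0 → 75 rows.
Stitches to remove: 30 → 15 shaping rows (at 2 st each).
75 / 15 = 5.00 → every 5 rows.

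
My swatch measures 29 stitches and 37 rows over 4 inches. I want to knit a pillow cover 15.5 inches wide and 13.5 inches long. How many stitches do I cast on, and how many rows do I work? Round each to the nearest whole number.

Stitch gauge = 29/4 = 7.25 sts/in; 15.5 × 7.25 = 112.38 → 112 sts.
Row gauge = 37/4 = 9.25 rows/in; 13.5 × 9.25 = 124.88 → 125 rows.

Cast on 112 stitches and work 125 rows.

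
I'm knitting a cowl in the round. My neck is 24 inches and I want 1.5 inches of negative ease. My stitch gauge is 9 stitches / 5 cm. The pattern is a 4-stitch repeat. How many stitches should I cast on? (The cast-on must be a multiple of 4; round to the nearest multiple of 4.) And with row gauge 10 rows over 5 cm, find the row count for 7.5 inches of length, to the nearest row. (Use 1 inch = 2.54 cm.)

Cast on 104 stitches; work 38 rows.

Finished = 24 − 1.5 = 22.5 inches.
22.5 inches × 2.54 = 57.15 cm.
9/5 = 1.8 sts per cm; 57.15 × 1.8 = 102.87 sts.
Nearest multiple of 4 → 104.
7.5 inches = 19.05 cm; × 2 = 38.10 → 38 rows.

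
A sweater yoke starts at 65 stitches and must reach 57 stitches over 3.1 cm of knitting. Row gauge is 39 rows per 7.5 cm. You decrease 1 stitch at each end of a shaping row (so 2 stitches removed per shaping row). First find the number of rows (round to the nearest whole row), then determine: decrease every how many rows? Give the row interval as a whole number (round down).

Rows = 3.1 × 5.2 = 16.1 → 16 rows.
Stitches to remove: 8 → 4 shaping rows (at 2 st each).
16 / 4 = 4.00 → every 4 rows.

Decrease every 4th row.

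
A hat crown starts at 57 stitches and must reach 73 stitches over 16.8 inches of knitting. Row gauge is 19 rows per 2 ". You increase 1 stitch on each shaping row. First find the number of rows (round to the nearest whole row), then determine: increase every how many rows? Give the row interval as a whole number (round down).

Increase every 10th row.

Rows = 16.8 × 9.5 = 159.6 → 160 rows.
Stitches to add: 16 → 16 shaping rows (at 1 st each).
160 / 16 = 10.00 → every 10 rows.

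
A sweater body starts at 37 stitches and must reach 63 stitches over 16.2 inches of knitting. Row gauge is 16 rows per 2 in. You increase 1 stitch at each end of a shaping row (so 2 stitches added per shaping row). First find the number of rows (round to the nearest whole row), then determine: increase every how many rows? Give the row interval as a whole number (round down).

Increase every 10th row.

Rows = 16.2 × 8 = 129.6 → 130 rows.
Stitches to add: 26 → 13 shaping rows (at 2 st each).
130 / 13 = 10.00 → every 10 rows.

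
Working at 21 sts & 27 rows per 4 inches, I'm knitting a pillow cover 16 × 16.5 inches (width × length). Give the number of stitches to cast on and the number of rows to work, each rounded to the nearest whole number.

Cast on 84 stitches and work 111 rows.

Stitch gauge = 21/4 = 5.25 sts/in; 16 × 5.25 = 84.00 → 84 sts.
Row gauge = 27/4 = 6.75 rows/in; 16.5 × 6.75 = 111.38 → 111 rows.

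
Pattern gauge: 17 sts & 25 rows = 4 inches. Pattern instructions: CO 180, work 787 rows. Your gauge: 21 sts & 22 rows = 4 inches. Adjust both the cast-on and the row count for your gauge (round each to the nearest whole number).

Cast on 222 stitches; work 693 rows.

Stitches: 180 × 21/17 = 222.35 → 222.
Rows: 787 × 22/25 = 692.56 → 693.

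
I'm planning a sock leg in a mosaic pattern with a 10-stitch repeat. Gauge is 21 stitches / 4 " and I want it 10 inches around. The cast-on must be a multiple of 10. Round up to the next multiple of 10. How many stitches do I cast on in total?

Cast on 60 stitches.

21 / 4 = 5.25 sts per inch.
10 × 5.25 = 52.50 sts.
Next multiple of 10: 60.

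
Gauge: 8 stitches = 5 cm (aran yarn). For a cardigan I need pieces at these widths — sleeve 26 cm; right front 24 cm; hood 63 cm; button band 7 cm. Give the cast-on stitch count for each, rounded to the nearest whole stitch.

sleeve 42; right front 38; hood 101; button band 11.

Rate = 8/5 = 1.6 sts per cm.
sleeve: 26 × 1.6 = 41.60 → 42.
right front: 24 × 1.6 = 38.40 → 38.
hood: 63 × 1.6 = 100.80 → 101.
button band: 7 × 1.6 = 11.20 → 11.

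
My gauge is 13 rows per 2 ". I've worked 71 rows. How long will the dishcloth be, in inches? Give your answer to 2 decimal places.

13 rows / 2 inch = 6.5 rows per inch.
71 / 6.5 = 10.923 inches.

10.92 inches.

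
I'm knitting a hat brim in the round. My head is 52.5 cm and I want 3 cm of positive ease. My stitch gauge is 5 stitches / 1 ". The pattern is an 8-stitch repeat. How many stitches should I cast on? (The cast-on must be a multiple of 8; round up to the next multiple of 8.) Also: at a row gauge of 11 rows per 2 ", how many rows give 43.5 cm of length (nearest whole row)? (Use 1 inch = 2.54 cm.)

Finished = 52.5 + 3 = 55.5 cm.
55.5 cm × 1/2.54 = 21.85 inches.
5/1 = 5 sts per in; 21.85 × 5 = 109.25 sts.
Next multiple of 8 → 112.
43.5 cm = 17.13 inches; × 5.5 = 94.19 → 94 rows.

Cast on 112 stitches; work 94 rows.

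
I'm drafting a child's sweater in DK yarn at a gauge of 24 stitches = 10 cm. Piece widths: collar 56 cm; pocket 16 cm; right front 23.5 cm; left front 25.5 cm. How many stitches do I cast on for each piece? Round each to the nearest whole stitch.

collar 134; pocket 38; right front 56; left front 61.

Rate = 24/10 = 2.4 sts per cm.
collar: 56 × 2.4 = 134.40 → 134.
pocket: 16 × 2.4 = 38.40 → 38.
right front: 23.5 × 2.4 = 56.40 → 56.
left front: 25.5 × 2.4 = 61.20 → 61.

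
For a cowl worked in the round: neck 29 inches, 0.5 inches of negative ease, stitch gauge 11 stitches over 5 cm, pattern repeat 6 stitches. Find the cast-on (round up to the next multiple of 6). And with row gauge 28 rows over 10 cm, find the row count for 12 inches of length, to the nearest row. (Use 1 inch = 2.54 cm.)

Finished = 29 − 0.5 = 28.5 inches.
28.5 inches × 2.54 = 72.39 cm.
11/5 = 2.2 sts per cm; 72.39 × 2.2 = 159.26 sts.
Next multiple of 6 → 162.
12 inches = 30.48 cm; × 2.8 = 85.34 → 85 rows.

Cast on 162 stitches; work 85 rows.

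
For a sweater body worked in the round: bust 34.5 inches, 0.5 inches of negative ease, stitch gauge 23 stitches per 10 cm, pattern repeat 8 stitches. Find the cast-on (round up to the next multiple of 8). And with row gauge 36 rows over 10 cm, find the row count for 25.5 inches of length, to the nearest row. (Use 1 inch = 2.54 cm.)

Cast on 200 stitches; work 233 rows.

Finished = 34.5 − 0.5 = 34 inches.
34 inches × 2.54 = 86.36 cm.
23/10 = 2.3 sts per cm; 86.36 × 2.3 = 198.63 sts.
Next multiple of 8 → 200.
25.5 inches = 64.77 cm; × 3.6 = 233.17 → 233 rows.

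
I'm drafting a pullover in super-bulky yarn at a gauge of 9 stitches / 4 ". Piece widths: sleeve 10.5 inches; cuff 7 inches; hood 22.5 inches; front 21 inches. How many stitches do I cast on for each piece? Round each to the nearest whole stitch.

Rate = 9/4 = 2.25 sts per in.
sleeve: 10.5 × 2.25 = 23.62 → 24.
cuff: 7 × 2.25 = 15.75 → 16.
hood: 22.5 × 2.25 = 50.62 → 51.
front: 21 × 2.25 = 47.25 → 47.

sleeve 24; cuff 16; hood 51; front 47.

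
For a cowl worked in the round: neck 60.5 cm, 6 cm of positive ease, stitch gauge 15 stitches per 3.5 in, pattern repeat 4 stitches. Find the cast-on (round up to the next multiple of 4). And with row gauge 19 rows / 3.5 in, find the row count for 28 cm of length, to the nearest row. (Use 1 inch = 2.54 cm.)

Cast on 116 stitches; work 60 rows.

Finished = 60.5 + 6 = 66.5 cm.
66.5 cm × 1/2.54 = 26.18 inches.
15/3.5 = 4.286 sts per in; 26.18 × 4.286 = 112.20 sts.
Next multiple of 4 → 116.
28 cm = 11.02 inches; × 5.429 = 59.84 → 60 rows.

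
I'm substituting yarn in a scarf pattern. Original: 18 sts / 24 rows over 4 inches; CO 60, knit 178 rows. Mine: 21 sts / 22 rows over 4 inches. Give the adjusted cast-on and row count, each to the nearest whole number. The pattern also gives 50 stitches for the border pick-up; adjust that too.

Cast on 70 stitches; work 163 rows; border pick-up 58 stitches.

Stitches: 60 × 21/18 = 70.00 → 70.
Rows: 178 × 22/24 = 163.17 → 163.
border pick-up: 50 × 21/18 = 58.33 → 58.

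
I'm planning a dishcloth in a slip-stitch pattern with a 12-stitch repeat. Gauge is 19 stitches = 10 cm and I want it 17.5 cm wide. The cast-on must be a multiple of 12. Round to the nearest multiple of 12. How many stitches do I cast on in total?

36 stitches.

19 / 10 = 1.9 sts per cm.
17.5 × 1.9 = 33.25 sts.
Nearest multiple of 12: 36.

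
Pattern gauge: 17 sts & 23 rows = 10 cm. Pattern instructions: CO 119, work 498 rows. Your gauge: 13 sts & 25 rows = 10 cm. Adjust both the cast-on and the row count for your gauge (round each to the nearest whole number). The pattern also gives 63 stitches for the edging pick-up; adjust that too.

Stitches: 119 × 13/17 = 91.00 → 91.
Rows: 498 × 25/23 = 541.30 → 541.
edging pick-up: 63 × 13/17 = 48.18 → 48.

Cast on 91 stitches; work 541 rows; edging pick-up 48 stitches.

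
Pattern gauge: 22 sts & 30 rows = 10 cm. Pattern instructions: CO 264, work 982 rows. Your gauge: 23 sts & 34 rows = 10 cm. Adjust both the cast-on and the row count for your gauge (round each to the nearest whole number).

Stitches: 264 × 23/22 = 276.00 → 276.
Rows: 982 × 34/30 = 1112.93 → 1113.

Cast on 276 stitches; work 1113 rows.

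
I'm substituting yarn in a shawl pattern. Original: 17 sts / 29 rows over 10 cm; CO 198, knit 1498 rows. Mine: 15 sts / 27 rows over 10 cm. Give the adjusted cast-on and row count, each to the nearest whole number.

Stitches: 198 × 15/17 = 174.71 → 175.
Rows: 1498 × 27/29 = 1394.69 → 1395.

Cast on 175 stitches; work 1395 rows.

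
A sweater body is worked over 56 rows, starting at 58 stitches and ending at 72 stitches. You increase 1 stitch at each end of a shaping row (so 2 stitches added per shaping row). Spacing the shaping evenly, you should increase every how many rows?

Increase every 8th row.

Stitches to add: |72 − 58| = 14.
Shaping rows needed: 14 / 2 = 7.
56 rows / 7 = every 8 rows.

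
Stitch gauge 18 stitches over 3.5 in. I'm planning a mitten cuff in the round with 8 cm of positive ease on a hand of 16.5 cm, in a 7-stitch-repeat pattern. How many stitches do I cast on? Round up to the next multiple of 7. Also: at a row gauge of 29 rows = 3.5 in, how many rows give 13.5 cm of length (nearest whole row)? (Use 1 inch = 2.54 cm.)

Cast on 56 stitches; work 44 rows.

Finished = 16.5 + 8 = 24.5 cm.
24.5 cm × 1/2.54 = 9.65 inches.
18/3.5 = 5.143 sts per in; 9.65 × 5.143 = 49.61 sts.
Next multiple of 7 → 56.
13.5 cm = 5.31 inches; × 8.286 = 44.04 → 44 rows.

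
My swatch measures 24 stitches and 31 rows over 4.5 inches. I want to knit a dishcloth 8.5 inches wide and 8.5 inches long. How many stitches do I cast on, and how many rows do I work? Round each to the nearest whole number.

Stitch gauge = 24/4.5 = 5.333 sts/in; 8.5 × 5.333 = 45.33 → 45 sts.
Row gauge = 31/4.5 = 6.889 rows/in; 8.5 × 6.889 = 58.56 → 59 rows.

Cast on 45 stitches and work 59 rows.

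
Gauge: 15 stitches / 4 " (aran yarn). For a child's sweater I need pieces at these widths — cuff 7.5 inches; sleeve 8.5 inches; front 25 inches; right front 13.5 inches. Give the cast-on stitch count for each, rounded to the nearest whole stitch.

cuff 28; sleeve 32; front 94; right front 51.

Rate = 15/4 = 3.75 sts per in.
cuff: 7.5 × 3.75 = 28.12 → 28.
sleeve: 8.5 × 3.75 = 31.88 → 32.
front: 25 × 3.75 = 93.75 → 94.
right front: 13.5 × 3.75 = 50.62 → 51.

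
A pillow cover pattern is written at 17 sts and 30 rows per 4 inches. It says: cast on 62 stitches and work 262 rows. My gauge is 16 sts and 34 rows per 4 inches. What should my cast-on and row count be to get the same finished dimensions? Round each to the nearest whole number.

Cast on 58 stitches; work 297 rows.

Stitches: 62 × 16/17 = 58.35 → 58.
Rows: 262 × 34/30 = 296.93 → 297.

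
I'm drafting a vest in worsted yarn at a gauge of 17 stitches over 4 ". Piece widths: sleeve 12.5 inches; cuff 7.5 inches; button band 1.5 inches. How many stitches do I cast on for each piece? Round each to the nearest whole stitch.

sleeve 53; cuff 32; button band 6.

Rate = 17/4 = 4.25 sts per in.
sleeve: 12.5 × 4.25 = 53.12 → 53.
cuff: 7.5 × 4.25 = 31.88 → 32.
button band: 1.5 × 4.25 = 6.38 → 6.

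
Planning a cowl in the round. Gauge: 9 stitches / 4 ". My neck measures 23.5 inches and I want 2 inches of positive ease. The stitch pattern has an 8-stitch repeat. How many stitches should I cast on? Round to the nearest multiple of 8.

56 stitches.

Finished = 23.5 + 2 = 25.5 inches.
9 / 4 = 2.25 sts/in.
25.5 × 2.25 = 57.38 sts.
Nearest multiple of 8: 56.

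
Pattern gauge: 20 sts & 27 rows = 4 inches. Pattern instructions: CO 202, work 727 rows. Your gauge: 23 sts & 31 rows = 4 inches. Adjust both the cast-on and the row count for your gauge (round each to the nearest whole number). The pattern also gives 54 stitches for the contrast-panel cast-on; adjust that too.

Cast on 232 stitches; work 835 rows; contrast-panel cast-on 62 stitches.

Stitches: 202 × 23/20 = 232.30 → 232.
Rows: 727 × 31/27 = 834.70 → 835.
contrast-panel cast-on: 54 × 23/20 = 62.10 → 62.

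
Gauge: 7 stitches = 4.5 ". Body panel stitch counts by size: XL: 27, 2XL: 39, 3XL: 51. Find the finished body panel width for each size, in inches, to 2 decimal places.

XL 17.36 inches; 2XL 25.07 inches; 3XL 32.79 inches.

7/4.5 = 1.556 sts per in.
XL: 27 / 1.556 = 17.357 → 17.36 in.
2XL: 39 / 1.556 = 25.071 → 25.07 in.
3XL: 51 / 1.556 = 32.786 → 32.79 in.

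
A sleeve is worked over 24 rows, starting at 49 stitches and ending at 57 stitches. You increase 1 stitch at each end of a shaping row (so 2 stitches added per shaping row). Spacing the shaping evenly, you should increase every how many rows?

Increase every 6th row.

Stitches to add: |57 − 49| = 8.
Shaping rows needed: 8 / 2 = 4.
24 rows / 4 = every 6 rows.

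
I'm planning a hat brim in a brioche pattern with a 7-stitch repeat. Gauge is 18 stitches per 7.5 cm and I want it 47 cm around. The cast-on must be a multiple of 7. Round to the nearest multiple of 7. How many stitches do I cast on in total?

112 stitches.

18 / 7.5 = 2.4 sts per cm.
47 × 2.4 = 112.80 sts.
Nearest multiple of 7: 112.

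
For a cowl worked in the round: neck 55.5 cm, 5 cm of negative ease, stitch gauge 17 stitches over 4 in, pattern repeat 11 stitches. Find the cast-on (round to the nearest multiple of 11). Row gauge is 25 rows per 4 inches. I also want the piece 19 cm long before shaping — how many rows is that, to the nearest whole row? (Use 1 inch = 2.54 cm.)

Cast on 88 stitches; work 47 rows.

Finished = 55.5 − 5 = 50.5 cm.
50.5 cm × 1/2.54 = 19.88 inches.
17/4 = 4.25 sts per in; 19.88 × 4.25 = 84.50 sts.
Nearest multiple of 11 → 88.
19 cm = 7.48 inches; × 6.25 = 46.75 → 47 rows.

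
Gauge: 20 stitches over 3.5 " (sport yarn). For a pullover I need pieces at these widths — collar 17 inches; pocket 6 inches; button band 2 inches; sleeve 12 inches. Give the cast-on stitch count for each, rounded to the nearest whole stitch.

collar 97; pocket 34; button band 11; sleeve 69.

Rate = 20/3.5 = 5.714 sts per in.
collar: 17 × 5.714 = 97.14 → 97.
pocket: 6 × 5.714 = 34.29 → 34.
button band: 2 × 5.714 = 11.43 → 11.
sleeve: 12 × 5.714 = 68.57 → 69.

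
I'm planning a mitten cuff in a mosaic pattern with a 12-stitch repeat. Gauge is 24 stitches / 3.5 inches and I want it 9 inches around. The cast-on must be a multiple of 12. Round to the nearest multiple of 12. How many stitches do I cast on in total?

Cast on 60 stitches.

24 / 3.5 = 6.857 sts per inch.
9 × 6.857 = 61.71 sts.
Nearest multiple of 12: 60.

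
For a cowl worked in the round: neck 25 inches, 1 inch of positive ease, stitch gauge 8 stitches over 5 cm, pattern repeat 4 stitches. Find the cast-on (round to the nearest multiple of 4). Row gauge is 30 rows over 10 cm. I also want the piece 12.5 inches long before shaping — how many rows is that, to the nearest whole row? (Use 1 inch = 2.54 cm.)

Cast on 104 stitches; work 95 rows.

Finished = 25 + 1 = 26 inches.
26 inches × 2.54 = 66.04 cm.
8/5 = 1.6 sts per cm; 66.04 × 1.6 = 105.66 sts.
Nearest multiple of 4 → 104.
12.5 inches = 31.75 cm; × 3 = 95.25 → 95 rows.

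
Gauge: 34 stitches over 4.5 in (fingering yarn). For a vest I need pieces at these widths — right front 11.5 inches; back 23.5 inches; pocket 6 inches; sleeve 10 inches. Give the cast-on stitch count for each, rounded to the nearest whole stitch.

Rate = 34/4.5 = 7.556 sts per in.
right front: 11.5 × 7.556 = 86.89 → 87.
back: 23.5 × 7.556 = 177.56 → 178.
pocket: 6 × 7.556 = 45.33 → 45.
sleeve: 10 × 7.556 = 75.56 → 76.

right front 87; back 178; pocket 45; sleeve 76.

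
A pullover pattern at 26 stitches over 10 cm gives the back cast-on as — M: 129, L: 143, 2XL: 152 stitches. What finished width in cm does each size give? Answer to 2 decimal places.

26/10 = 2.6 sts per cm.
M: 129 / 2.6 = 49.615 → 49.62 cm.
L: 143 / 2.6 = 55.000 → 55.00 cm.
2XL: 152 / 2.6 = 58.462 → 58.46 cm.

M 49.62 cm; L 55.00 cm; 2XL 58.46 cm.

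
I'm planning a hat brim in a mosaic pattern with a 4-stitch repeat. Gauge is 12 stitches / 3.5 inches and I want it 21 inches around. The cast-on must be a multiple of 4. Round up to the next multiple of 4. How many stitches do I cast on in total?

12 / 3.5 = 3.429 sts per inch.
21 × 3.429 = 72.00 sts.
Next multiple of 4: 72.

Cast on 72 stitches.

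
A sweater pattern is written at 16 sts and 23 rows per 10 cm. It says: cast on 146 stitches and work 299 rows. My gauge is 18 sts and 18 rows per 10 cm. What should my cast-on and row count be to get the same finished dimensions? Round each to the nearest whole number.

Cast on 164 stitches; work 234 rows.

Stitches: 146 × 18/16 = 164.25 → 164.
Rows: 299 × 18/23 = 234.00 → 234.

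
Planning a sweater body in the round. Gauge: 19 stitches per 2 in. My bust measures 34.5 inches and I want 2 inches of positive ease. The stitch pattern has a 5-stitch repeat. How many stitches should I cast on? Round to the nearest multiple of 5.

Finished = 34.5 + 2 = 36.5 inches.
19 / 2 = 9.5 sts/in.
36.5 × 9.5 = 346.75 sts.
Nearest multiple of 5: 345.

CO 345 sts.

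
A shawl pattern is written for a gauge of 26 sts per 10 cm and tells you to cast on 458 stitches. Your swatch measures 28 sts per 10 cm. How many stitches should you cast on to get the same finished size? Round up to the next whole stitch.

494 stitches.

Scale factor = 28 / 26 = 1.077.
458 × 28 / 26 = 493.23 sts.
→ 494 sts.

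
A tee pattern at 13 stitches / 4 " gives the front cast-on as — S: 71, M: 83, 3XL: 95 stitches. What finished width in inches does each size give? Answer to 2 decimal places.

S 21.85 inches; M 25.54 inches; 3XL 29.23 inches.

13/4 = 3.25 sts per in.
S: 71 / 3.25 = 21.846 → 21.85 in.
M: 83 / 3.25 = 25.538 → 25.54 in.
3XL: 95 / 3.25 = 29.231 → 29.23 in.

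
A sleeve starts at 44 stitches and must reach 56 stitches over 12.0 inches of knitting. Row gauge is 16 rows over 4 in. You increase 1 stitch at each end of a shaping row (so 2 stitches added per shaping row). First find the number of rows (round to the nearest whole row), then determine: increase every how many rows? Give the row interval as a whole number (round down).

Increase every 8th row.

Rows = 12.0 × 4 = 48.0 → 48 rows.
Stitches to add: 12 → 6 shaping rows (at 2 st each).
48 / 6 = 8.00 → every 8 rows.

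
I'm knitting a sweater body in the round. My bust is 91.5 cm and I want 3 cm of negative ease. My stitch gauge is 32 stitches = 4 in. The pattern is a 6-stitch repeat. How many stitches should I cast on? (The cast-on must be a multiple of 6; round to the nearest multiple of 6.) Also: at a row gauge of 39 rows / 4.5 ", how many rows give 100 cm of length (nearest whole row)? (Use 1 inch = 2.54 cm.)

Cast on 276 stitches; work 341 rows.

Finished = 91.5 − 3 = 88.5 cm.
88.5 cm × 1/2.54 = 34.84 inches.
32/4 = 8 sts per in; 34.84 × 8 = 278.74 sts.
Nearest multiple of 6 → 276.
100 cm = 39.37 inches; × 8.667 = 341.21 → 341 rows.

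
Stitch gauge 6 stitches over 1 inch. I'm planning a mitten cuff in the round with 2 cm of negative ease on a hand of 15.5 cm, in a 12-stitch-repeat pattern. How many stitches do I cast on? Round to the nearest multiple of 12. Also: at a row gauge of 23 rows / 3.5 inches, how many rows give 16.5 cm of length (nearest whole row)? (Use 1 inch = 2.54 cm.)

Cast on 36 stitches; work 43 rows.

Finished = 15.5 − 2 = 13.5 cm.
13.5 cm × 1/2.54 = 5.31 inches.
6/1 = 6 sts per in; 5.31 × 6 = 31.89 sts.
Nearest multiple of 12 → 36.
16.5 cm = 6.50 inches; × 6.571 = 42.69 → 43 rows.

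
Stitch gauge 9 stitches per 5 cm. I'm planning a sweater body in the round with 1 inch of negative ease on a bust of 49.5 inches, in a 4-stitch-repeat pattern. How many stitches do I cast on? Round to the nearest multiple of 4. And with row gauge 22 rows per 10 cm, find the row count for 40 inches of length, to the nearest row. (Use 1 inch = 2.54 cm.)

Finished = 49.5 − 1 = 48.5 inches.
48.5 inches × 2.54 = 123.19 cm.
9/5 = 1.8 sts per cm; 123.19 × 1.8 = 221.74 sts.
Nearest multiple of 4 → 220.
40 inches = 101.60 cm; × 2.2 = 223.52 → 224 rows.

Cast on 220 stitches; work 224 rows.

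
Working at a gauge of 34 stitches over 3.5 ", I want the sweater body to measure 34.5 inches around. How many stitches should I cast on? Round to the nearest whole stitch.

34 stitches / 3.5 in = 9.714 stitches per inch.
34.5 × 9.714 = 335.14 stitches.
Round to nearest → 335.

335 stitches.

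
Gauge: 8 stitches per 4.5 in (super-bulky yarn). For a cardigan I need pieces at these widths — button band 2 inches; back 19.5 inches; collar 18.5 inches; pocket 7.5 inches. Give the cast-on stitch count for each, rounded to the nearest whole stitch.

Rate = 8/4.5 = 1.778 sts per in.
button band: 2 × 1.778 = 3.56 → 4.
back: 19.5 × 1.778 = 34.67 → 35.
collar: 18.5 × 1.778 = 32.89 → 33.
pocket: 7.5 × 1.778 = 13.33 → 13.

button band 4; back 35; collar 33; pocket 13.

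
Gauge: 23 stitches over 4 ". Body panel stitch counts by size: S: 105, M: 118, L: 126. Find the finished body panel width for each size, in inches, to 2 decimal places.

23/4 = 5.75 sts per in.
S: 105 / 5.75 = 18.261 → 18.26 in.
M: 118 / 5.75 = 20.522 → 20.52 in.
L: 126 / 5.75 = 21.913 → 21.91 in.

S 18.26 inches; M 20.52 inches; L 21.91 inches.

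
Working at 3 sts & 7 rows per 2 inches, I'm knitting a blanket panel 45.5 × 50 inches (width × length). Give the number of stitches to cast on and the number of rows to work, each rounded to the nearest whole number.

Stitch gauge = 3/2 = 1.5 sts/in; 45.5 × 1.5 = 68.25 → 68 sts.
Row gauge = 7/2 = 3.5 rows/in; 50 × 3.5 = 175.00 → 175 rows.

Cast on 68 stitches and work 175 rows.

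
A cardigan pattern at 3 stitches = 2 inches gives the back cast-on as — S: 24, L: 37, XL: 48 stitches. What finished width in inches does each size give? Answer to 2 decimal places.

3/2 = 1.5 sts per in.
S: 24 / 1.5 = 16.000 → 16.00 in.
L: 37 / 1.5 = 24.667 → 24.67 in.
XL: 48 / 1.5 = 32.000 → 32.00 in.

S 16.00 inches; L 24.67 inches; XL 32.00 inches.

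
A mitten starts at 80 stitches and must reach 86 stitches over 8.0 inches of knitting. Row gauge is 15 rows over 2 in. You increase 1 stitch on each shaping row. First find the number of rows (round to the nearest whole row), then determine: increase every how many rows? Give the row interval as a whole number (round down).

Rows = 8.0 × 7.5 = 60.0 → 60 rows.
Stitches to add: 6 → 6 shaping rows (at 1 st each).
60 / 6 = 10.00 → every 10 rows.

Increase every 10th row.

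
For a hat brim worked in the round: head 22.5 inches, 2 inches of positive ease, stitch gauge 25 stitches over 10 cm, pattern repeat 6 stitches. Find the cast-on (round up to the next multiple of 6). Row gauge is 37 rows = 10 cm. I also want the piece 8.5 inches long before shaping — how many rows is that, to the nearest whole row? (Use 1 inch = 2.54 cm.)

Cast on 156 stitches; work 80 rows.

Finished = 22.5 + 2 = 24.5 inches.
24.5 inches × 2.54 = 62.23 cm.
25/10 = 2.5 sts per cm; 62.23 × 2.5 = 155.57 sts.
Next multiple of 6 → 156.
8.5 inches = 21.59 cm; × 3.7 = 79.88 → 80 rows.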